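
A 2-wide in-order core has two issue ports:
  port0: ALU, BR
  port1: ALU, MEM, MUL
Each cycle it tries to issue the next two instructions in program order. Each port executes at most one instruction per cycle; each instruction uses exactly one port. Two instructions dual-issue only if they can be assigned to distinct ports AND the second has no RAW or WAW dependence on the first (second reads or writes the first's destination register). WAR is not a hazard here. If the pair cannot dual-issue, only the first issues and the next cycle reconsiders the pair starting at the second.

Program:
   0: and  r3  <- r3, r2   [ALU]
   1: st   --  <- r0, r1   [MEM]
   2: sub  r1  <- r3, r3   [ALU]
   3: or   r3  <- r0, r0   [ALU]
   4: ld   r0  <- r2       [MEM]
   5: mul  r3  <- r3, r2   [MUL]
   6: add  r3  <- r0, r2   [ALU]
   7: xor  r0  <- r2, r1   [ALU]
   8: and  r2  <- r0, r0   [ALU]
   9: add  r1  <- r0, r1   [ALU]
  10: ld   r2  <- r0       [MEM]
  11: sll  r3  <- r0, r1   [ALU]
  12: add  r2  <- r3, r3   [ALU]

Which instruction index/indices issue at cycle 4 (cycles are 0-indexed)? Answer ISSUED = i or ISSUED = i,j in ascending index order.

[0] i0/i1  and/st  -- dual
[1] i2/i3  sub/or  -- dual
[2] i4  ld  -- no-port MEM/MUL
[3] i5  mul  -- WAW r3
[4] i6/i7  add/xor  -- dual
[5] i8/i9  and/add  -- dual
[6] i10/i11  ld/sll  -- dual
[7] i12  add  -- tail

ISSUED = 6,7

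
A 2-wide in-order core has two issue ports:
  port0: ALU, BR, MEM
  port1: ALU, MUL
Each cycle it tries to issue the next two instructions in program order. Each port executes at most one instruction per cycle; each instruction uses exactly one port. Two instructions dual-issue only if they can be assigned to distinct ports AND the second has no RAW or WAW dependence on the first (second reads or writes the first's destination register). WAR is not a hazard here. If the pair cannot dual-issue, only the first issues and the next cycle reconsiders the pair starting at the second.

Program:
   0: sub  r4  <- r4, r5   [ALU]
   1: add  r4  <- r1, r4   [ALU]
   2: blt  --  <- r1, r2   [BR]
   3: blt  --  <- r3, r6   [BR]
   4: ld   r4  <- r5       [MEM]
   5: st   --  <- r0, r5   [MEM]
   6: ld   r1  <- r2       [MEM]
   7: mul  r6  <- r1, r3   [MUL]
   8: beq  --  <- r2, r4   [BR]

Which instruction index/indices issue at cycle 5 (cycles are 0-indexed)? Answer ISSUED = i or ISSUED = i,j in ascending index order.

ISSUED = 6

#0 head=0: sub.ALU i0 RAW+WAW r4
#1 head=1: add.ALU/blt.BR i1,i2 pair
#2 head=3: blt.BR i3 no-port BR/MEM
#3 head=4: ld.MEM i4 no-port MEM/MEM
#4 head=5: st.MEM i5 no-port MEM/MEM
#5 head=6: ld.MEM i6 RAW r1
#6 head=7: mul.MUL/beq.BR i7,i8 pair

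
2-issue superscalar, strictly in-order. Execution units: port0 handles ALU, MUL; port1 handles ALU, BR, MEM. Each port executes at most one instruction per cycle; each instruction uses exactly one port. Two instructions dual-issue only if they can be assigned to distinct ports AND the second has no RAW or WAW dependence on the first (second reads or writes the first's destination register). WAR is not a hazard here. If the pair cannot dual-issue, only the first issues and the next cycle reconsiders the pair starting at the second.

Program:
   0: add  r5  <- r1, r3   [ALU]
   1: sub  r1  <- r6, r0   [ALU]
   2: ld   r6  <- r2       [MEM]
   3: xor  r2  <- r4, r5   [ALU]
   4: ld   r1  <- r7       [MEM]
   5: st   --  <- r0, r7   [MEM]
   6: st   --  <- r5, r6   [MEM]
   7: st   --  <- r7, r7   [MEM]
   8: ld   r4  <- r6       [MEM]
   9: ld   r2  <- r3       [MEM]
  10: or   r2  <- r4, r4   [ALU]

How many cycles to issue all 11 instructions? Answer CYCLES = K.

#0 head=0: add.ALU/sub.ALU i0,i1 dual
#1 head=2: ld.MEM/xor.ALU i2,i3 dual
#2 head=4: ld.MEM i4 no-port MEM/MEM
#3 head=5: st.MEM i5 no-port MEM/MEM
#4 head=6: st.MEM i6 no-port MEM/MEM
#5 head=7: st.MEM i7 no-port MEM/MEM
#6 head=8: ld.MEM i8 no-port MEM/MEM
#7 head=9: ld.MEM i9 WAW r2
#8 head=10: or.ALU i10 tail

CYCLES = 9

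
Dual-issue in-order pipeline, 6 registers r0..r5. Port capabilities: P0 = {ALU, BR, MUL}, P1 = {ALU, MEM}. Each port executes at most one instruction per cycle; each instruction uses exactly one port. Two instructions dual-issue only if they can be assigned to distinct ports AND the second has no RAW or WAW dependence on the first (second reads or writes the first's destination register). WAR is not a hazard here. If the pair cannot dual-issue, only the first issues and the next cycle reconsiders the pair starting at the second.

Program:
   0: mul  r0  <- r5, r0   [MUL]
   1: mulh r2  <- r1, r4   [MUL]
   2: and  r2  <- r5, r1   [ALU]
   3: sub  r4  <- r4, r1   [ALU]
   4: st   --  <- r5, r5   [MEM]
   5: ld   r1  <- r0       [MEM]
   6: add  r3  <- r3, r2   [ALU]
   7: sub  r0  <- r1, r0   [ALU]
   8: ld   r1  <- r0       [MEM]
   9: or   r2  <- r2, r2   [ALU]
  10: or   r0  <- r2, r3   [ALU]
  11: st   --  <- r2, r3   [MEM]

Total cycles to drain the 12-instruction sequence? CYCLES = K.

CYCLES = 8

t=0 i0:mul.MUL ; no-port MUL/MUL
t=1 i1:mulh.MUL ; WAW r2
t=2 i2+i3:and.ALU sub.ALU ; 2-wide
t=3 i4:st.MEM ; no-port MEM/MEM
t=4 i5+i6:ld.MEM add.ALU ; 2-wide
t=5 i7:sub.ALU ; RAW r0
t=6 i8+i9:ld.MEM or.ALU ; 2-wide
t=7 i10+i11:or.ALU st.MEM ; 2-wide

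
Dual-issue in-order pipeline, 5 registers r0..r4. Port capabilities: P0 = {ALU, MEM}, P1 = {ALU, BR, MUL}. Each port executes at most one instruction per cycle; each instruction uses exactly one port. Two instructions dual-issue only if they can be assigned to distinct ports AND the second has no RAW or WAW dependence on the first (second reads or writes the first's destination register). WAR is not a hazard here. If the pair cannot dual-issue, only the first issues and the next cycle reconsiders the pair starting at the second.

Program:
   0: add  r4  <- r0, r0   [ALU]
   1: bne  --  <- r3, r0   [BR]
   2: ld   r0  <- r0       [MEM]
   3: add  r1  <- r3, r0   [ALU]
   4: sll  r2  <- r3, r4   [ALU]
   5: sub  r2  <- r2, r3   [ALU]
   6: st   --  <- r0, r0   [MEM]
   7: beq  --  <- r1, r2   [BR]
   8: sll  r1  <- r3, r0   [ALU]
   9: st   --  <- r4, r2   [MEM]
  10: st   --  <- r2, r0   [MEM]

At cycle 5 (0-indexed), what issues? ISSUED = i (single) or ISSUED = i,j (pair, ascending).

ISSUED = 9

#0 head=0: add.ALU/bne.BR i0,i1 dual
#1 head=2: ld.MEM i2 RAW r0
#2 head=3: add.ALU/sll.ALU i3,i4 dual
#3 head=5: sub.ALU/st.MEM i5,i6 dual
#4 head=7: beq.BR/sll.ALU i7,i8 dual
#5 head=9: st.MEM i9 no-port MEM/MEM
#6 head=10: st.MEM i10 tail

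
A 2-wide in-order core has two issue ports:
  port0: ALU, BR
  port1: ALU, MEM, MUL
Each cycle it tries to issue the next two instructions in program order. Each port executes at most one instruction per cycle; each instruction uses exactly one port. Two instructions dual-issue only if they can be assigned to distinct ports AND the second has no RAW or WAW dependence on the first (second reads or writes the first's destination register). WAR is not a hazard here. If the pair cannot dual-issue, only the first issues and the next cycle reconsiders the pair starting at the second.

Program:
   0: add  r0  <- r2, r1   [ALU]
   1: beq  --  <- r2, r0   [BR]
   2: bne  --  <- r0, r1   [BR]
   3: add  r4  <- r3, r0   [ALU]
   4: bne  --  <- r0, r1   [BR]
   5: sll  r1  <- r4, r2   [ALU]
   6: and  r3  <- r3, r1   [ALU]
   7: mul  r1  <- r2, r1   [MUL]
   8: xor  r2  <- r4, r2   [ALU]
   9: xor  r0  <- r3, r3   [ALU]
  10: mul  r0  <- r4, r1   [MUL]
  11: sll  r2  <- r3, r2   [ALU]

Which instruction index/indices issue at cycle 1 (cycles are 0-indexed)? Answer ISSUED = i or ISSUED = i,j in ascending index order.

c0: i0 add.ALU  RAW r0
c1: i1 beq.BR  no-port BR/BR
c2: i2+i3 bne.BR;add.ALU  dual
c3: i4+i5 bne.BR;sll.ALU  dual
c4: i6+i7 and.ALU;mul.MUL  dual
c5: i8+i9 xor.ALU;xor.ALU  dual
c6: i10+i11 mul.MUL;sll.ALU  dual

ISSUED = 1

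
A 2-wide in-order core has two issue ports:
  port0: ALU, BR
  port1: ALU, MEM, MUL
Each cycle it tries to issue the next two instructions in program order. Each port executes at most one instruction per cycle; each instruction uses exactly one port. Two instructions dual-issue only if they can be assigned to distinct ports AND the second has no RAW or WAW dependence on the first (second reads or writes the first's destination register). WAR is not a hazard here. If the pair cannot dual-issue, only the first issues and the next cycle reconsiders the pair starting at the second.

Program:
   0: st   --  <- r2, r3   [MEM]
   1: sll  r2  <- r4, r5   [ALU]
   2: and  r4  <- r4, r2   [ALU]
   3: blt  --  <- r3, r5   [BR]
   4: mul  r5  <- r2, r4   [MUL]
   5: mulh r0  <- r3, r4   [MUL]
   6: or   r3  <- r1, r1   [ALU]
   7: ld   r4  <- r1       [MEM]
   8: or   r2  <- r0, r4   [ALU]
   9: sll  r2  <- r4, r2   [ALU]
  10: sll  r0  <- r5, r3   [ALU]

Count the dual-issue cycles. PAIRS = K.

PAIRS = 4

t=0 i0+i1:st/sll ; dual
t=1 i2+i3:and/blt ; dual
t=2 i4:mul ; no-port MUL/MUL
t=3 i5+i6:mulh/or ; dual
t=4 i7:ld ; RAW r4
t=5 i8:or ; RAW+WAW r2
t=6 i9+i10:sll/sll ; dual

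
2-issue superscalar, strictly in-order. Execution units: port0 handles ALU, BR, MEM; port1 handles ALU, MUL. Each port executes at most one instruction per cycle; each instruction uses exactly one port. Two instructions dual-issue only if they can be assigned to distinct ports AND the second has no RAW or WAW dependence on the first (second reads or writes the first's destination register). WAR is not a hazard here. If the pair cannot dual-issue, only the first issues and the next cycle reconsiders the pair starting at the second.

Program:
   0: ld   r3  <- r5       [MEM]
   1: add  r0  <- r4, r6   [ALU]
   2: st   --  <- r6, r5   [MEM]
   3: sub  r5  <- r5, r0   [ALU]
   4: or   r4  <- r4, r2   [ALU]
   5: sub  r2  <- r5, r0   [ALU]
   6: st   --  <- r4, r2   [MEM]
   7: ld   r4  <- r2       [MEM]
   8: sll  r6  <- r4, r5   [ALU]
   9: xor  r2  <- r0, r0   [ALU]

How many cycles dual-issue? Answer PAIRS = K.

  cy0 -> i0/i1 (ld.MEM add.ALU) pair
  cy1 -> i2/i3 (st.MEM sub.ALU) pair
  cy2 -> i4/i5 (or.ALU sub.ALU) pair
  cy3 -> i6 (st.MEM) no-port MEM/MEM
  cy4 -> i7 (ld.MEM) RAW r4
  cy5 -> i8/i9 (sll.ALU xor.ALU) pair

PAIRS = 4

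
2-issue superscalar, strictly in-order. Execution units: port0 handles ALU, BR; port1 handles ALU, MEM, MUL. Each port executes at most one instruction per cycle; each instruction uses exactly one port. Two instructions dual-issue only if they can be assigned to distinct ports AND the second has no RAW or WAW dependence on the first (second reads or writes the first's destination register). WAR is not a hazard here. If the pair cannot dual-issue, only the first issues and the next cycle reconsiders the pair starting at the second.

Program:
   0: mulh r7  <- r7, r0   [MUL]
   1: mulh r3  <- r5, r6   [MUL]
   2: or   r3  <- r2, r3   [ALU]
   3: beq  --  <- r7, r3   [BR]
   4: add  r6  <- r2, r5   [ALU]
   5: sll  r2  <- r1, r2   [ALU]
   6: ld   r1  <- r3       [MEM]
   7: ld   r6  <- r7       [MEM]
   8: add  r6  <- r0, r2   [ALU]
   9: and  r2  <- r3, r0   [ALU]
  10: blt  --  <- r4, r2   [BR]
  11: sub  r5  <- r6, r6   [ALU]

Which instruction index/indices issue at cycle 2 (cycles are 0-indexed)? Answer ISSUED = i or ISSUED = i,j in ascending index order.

[0] i0  mulh  -- no-port MUL/MUL
[1] i1  mulh  -- RAW+WAW r3
[2] i2  or  -- RAW r3
[3] i3&i4  beq;add  -- 2-wide
[4] i5&i6  sll;ld  -- 2-wide
[5] i7  ld  -- WAW r6
[6] i8&i9  add;and  -- 2-wide
[7] i10&i11  blt;sub  -- 2-wide

ISSUED = 2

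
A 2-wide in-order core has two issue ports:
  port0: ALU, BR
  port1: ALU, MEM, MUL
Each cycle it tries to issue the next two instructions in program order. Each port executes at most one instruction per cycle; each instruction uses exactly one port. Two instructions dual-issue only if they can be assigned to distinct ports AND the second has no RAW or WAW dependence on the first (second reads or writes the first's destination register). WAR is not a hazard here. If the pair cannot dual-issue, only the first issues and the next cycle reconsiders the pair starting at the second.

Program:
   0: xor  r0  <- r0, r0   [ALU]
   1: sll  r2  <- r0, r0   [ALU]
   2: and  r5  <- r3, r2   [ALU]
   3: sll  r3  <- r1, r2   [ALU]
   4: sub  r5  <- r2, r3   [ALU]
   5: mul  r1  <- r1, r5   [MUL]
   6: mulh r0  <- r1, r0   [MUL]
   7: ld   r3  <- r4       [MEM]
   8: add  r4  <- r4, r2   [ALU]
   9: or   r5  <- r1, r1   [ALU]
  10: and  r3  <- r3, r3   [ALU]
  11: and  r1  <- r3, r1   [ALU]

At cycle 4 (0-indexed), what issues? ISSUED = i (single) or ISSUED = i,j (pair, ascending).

ISSUED = 5

[0] i0  xor.ALU  -- RAW r0
[1] i1  sll.ALU  -- RAW r2
[2] i2&i3  and.ALU sll.ALU  -- pair
[3] i4  sub.ALU  -- RAW r5
[4] i5  mul.MUL  -- no-port MUL/MUL
[5] i6  mulh.MUL  -- no-port MUL/MEM
[6] i7&i8  ld.MEM add.ALU  -- pair
[7] i9&i10  or.ALU and.ALU  -- pair
[8] i11  and.ALU  -- tail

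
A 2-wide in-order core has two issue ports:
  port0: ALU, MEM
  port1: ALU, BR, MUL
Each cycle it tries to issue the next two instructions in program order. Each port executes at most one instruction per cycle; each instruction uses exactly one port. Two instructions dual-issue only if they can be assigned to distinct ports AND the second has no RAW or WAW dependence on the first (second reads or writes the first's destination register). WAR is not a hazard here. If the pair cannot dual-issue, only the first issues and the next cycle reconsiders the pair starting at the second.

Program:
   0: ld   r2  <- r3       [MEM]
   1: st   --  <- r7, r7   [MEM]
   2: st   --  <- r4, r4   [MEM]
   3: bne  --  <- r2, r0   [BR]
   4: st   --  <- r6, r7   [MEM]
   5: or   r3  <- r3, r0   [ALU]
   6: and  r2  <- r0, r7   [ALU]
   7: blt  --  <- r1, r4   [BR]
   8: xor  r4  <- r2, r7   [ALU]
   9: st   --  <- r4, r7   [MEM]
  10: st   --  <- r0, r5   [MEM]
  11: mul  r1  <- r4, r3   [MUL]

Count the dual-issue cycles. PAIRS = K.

PAIRS = 4

c0: i0 ld.MEM  no-port MEM/MEM
c1: i1 st.MEM  no-port MEM/MEM
c2: i2/i3 st.MEM;bne.BR  dual
c3: i4/i5 st.MEM;or.ALU  dual
c4: i6/i7 and.ALU;blt.BR  dual
c5: i8 xor.ALU  RAW r4
c6: i9 st.MEM  no-port MEM/MEM
c7: i10/i11 st.MEM;mul.MUL  dual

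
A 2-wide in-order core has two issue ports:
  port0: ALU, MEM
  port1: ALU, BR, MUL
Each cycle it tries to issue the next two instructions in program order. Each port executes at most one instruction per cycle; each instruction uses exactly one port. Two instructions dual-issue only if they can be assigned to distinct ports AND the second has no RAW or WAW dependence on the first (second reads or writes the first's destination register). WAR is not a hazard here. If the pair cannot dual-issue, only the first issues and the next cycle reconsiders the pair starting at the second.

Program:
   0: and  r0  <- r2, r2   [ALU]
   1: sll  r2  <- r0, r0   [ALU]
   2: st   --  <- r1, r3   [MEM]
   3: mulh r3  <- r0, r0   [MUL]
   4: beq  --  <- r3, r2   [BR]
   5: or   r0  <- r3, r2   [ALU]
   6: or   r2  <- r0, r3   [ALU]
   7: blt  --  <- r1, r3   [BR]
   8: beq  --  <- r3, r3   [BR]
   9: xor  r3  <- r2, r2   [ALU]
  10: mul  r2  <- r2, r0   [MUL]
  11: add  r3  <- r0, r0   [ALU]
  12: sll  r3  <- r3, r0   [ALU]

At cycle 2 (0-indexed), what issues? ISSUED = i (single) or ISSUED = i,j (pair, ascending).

0. and @i0  | RAW r0
1. sll+st @i1/i2  | dual
2. mulh @i3  | no-port MUL/BR
3. beq+or @i4/i5  | dual
4. or+blt @i6/i7  | dual
5. beq+xor @i8/i9  | dual
6. mul+add @i10/i11  | dual
7. sll @i12  | tail

ISSUED = 3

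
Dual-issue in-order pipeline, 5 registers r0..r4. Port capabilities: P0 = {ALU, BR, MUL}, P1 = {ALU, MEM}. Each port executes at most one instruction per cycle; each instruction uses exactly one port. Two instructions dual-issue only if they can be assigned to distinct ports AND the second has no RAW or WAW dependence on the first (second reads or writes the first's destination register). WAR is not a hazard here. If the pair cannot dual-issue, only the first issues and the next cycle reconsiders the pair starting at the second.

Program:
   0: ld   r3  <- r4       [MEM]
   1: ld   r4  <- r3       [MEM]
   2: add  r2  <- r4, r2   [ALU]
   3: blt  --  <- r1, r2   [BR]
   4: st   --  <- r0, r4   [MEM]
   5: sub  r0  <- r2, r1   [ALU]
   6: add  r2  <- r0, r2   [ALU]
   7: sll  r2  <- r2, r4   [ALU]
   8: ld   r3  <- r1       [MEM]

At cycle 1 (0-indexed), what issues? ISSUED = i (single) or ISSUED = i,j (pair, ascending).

[0] i0  ld.MEM  -- no-port MEM/MEM
[1] i1  ld.MEM  -- RAW r4
[2] i2  add.ALU  -- RAW r2
[3] i3&i4  blt.BR+st.MEM  -- pair
[4] i5  sub.ALU  -- RAW r0
[5] i6  add.ALU  -- RAW+WAW r2
[6] i7&i8  sll.ALU+ld.MEM  -- pair

ISSUED = 1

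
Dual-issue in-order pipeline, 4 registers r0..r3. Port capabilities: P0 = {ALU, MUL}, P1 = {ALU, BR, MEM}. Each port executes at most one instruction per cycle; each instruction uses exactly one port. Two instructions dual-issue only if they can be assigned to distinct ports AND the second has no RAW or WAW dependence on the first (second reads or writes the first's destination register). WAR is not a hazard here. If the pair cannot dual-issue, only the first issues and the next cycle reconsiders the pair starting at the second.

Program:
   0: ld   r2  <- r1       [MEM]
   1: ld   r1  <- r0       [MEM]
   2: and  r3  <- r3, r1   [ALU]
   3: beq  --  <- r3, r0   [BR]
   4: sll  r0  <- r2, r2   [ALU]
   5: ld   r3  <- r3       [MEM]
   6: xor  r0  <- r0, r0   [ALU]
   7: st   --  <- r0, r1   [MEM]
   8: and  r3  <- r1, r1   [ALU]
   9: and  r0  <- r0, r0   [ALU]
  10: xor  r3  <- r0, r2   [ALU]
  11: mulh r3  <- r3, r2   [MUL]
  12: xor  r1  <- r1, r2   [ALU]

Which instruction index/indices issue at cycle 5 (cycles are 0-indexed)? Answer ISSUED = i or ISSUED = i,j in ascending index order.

0. ld @i0  | no-port MEM/MEM
1. ld @i1  | RAW r1
2. and @i2  | RAW r3
3. beq+sll @i3/i4  | dual
4. ld+xor @i5/i6  | dual
5. st+and @i7/i8  | dual
6. and @i9  | RAW r0
7. xor @i10  | RAW+WAW r3
8. mulh+xor @i11/i12  | dual

ISSUED = 7,8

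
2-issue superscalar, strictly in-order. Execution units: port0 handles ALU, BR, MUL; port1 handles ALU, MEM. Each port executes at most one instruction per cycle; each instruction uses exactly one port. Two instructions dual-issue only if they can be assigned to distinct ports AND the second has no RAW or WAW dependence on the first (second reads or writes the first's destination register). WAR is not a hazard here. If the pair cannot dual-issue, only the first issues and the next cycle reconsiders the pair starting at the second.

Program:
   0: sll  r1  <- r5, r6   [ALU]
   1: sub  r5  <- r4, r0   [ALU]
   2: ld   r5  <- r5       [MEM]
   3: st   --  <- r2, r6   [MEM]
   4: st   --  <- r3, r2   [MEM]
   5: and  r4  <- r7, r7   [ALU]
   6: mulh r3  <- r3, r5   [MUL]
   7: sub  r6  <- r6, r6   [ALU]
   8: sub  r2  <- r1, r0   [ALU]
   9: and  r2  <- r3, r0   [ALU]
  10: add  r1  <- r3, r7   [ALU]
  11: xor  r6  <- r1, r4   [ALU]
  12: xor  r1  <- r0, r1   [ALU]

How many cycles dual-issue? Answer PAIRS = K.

[0] i0/i1  sll/sub  -- 2-wide
[1] i2  ld  -- no-port MEM/MEM
[2] i3  st  -- no-port MEM/MEM
[3] i4/i5  st/and  -- 2-wide
[4] i6/i7  mulh/sub  -- 2-wide
[5] i8  sub  -- WAW r2
[6] i9/i10  and/add  -- 2-wide
[7] i11/i12  xor/xor  -- 2-wide

PAIRS = 5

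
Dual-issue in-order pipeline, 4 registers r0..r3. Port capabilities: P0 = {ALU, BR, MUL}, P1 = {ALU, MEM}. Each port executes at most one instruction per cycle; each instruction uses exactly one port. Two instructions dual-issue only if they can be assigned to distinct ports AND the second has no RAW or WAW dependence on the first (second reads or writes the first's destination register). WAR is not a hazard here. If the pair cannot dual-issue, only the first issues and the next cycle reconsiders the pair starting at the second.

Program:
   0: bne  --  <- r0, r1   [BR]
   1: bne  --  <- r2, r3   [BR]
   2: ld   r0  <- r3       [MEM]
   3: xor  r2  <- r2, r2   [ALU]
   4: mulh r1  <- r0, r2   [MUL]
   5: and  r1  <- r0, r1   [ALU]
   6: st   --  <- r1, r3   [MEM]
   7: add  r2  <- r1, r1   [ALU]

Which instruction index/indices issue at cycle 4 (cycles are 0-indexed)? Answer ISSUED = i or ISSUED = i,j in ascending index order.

[0] i0  bne.BR  -- no-port BR/BR
[1] i1&i2  bne.BR;ld.MEM  -- 2-wide
[2] i3  xor.ALU  -- RAW r2
[3] i4  mulh.MUL  -- RAW+WAW r1
[4] i5  and.ALU  -- RAW r1
[5] i6&i7  st.MEM;add.ALU  -- 2-wide

ISSUED = 5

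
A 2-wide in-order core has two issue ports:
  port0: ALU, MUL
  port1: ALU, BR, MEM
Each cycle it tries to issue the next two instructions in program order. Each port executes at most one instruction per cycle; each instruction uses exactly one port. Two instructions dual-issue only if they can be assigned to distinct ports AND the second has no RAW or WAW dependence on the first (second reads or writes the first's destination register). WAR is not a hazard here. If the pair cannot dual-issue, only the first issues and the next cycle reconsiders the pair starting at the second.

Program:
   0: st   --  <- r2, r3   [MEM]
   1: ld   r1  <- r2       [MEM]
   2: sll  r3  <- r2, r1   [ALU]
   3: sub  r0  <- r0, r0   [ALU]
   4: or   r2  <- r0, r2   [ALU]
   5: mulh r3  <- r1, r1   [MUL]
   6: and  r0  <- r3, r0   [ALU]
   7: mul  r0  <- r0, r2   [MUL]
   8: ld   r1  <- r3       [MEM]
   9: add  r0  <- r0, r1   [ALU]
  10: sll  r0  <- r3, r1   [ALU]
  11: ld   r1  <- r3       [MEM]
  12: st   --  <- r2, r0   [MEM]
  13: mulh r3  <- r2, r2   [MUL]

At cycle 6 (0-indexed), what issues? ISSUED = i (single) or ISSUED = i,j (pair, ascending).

ISSUED = 9

t=0 i0:st ; no-port MEM/MEM
t=1 i1:ld ; RAW r1
t=2 i2/i3:sll;sub ; dual
t=3 i4/i5:or;mulh ; dual
t=4 i6:and ; RAW+WAW r0
t=5 i7/i8:mul;ld ; dual
t=6 i9:add ; WAW r0
t=7 i10/i11:sll;ld ; dual
t=8 i12/i13:st;mulh ; dual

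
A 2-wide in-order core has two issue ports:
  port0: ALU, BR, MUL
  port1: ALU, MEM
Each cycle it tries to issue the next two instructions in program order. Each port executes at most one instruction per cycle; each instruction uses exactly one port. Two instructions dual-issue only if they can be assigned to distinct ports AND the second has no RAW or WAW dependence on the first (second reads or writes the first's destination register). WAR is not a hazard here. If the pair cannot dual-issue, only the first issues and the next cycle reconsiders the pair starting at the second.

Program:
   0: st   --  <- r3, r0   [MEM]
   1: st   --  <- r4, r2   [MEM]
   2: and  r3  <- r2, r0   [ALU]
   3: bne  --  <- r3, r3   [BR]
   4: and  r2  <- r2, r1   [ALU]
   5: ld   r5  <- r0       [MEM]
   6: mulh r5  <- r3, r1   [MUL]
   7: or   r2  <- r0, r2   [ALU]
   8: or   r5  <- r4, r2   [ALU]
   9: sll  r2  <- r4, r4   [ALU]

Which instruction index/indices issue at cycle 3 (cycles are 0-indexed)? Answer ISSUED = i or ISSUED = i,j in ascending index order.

[0] i0  st  -- no-port MEM/MEM
[1] i1+i2  st;and  -- pair
[2] i3+i4  bne;and  -- pair
[3] i5  ld  -- WAW r5
[4] i6+i7  mulh;or  -- pair
[5] i8+i9  or;sll  -- pair

ISSUED = 5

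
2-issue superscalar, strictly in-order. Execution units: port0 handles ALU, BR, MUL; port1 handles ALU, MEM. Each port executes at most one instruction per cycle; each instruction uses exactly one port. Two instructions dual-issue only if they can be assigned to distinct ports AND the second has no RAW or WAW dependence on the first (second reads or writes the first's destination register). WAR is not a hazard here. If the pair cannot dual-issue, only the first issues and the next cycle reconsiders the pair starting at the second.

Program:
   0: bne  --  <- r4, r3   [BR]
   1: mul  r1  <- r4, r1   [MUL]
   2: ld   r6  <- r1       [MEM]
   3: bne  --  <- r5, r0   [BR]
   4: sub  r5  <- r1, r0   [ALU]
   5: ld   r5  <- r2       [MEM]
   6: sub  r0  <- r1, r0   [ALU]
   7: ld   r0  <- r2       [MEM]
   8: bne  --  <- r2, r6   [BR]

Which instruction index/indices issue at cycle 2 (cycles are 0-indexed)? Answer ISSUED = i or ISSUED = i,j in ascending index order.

ISSUED = 2,3

t=0 i0:bne.BR ; no-port BR/MUL
t=1 i1:mul.MUL ; RAW r1
t=2 i2+i3:ld.MEM/bne.BR ; dual
t=3 i4:sub.ALU ; WAW r5
t=4 i5+i6:ld.MEM/sub.ALU ; dual
t=5 i7+i8:ld.MEM/bne.BR ; dual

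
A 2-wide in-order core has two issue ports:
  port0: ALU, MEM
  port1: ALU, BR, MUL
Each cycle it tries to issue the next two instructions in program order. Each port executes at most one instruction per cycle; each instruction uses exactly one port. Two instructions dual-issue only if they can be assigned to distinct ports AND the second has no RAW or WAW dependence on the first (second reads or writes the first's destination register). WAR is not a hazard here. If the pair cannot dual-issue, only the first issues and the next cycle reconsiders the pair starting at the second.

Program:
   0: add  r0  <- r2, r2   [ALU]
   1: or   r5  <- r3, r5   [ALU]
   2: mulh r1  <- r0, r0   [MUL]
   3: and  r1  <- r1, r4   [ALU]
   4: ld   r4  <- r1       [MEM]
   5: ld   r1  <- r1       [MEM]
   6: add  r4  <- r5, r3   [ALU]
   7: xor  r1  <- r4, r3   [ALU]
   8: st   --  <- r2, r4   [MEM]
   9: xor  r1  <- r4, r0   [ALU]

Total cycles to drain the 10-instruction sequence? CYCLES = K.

CYCLES = 7

t=0 i0&i1:add.ALU;or.ALU ; pair
t=1 i2:mulh.MUL ; RAW+WAW r1
t=2 i3:and.ALU ; RAW r1
t=3 i4:ld.MEM ; no-port MEM/MEM
t=4 i5&i6:ld.MEM;add.ALU ; pair
t=5 i7&i8:xor.ALU;st.MEM ; pair
t=6 i9:xor.ALU ; tail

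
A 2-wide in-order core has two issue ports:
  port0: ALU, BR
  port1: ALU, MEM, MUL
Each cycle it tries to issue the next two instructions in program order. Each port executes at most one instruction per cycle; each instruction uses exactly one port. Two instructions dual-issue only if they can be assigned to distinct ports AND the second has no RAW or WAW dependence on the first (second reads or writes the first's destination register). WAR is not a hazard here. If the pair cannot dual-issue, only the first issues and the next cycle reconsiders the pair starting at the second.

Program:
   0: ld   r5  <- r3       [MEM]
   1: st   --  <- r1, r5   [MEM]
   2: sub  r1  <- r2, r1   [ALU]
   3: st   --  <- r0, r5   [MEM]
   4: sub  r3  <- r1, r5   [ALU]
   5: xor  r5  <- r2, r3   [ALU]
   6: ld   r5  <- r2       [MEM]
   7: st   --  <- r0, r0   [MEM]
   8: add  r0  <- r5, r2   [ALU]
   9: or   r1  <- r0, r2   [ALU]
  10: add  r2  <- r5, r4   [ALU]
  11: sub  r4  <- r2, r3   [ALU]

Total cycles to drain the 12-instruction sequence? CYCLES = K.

t=0 i0:ld.MEM ; no-port MEM/MEM
t=1 i1&i2:st.MEM/sub.ALU ; dual
t=2 i3&i4:st.MEM/sub.ALU ; dual
t=3 i5:xor.ALU ; WAW r5
t=4 i6:ld.MEM ; no-port MEM/MEM
t=5 i7&i8:st.MEM/add.ALU ; dual
t=6 i9&i10:or.ALU/add.ALU ; dual
t=7 i11:sub.ALU ; tail

CYCLES = 8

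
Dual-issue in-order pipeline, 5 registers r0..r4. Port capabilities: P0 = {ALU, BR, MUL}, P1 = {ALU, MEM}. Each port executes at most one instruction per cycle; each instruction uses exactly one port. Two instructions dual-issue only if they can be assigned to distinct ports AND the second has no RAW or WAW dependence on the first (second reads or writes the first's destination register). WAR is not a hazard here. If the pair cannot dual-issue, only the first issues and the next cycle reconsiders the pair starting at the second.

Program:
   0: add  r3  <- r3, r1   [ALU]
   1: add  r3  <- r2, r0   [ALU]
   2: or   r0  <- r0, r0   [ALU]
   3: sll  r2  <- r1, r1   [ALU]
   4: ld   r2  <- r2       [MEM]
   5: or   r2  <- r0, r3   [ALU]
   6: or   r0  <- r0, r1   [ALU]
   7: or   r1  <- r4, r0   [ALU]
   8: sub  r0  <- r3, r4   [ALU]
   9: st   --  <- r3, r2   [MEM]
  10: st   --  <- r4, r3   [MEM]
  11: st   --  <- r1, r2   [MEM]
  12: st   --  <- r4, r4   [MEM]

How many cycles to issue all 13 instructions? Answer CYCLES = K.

[0] i0  add  -- WAW r3
[1] i1+i2  add+or  -- pair
[2] i3  sll  -- RAW+WAW r2
[3] i4  ld  -- WAW r2
[4] i5+i6  or+or  -- pair
[5] i7+i8  or+sub  -- pair
[6] i9  st  -- no-port MEM/MEM
[7] i10  st  -- no-port MEM/MEM
[8] i11  st  -- no-port MEM/MEM
[9] i12  st  -- tail

CYCLES = 10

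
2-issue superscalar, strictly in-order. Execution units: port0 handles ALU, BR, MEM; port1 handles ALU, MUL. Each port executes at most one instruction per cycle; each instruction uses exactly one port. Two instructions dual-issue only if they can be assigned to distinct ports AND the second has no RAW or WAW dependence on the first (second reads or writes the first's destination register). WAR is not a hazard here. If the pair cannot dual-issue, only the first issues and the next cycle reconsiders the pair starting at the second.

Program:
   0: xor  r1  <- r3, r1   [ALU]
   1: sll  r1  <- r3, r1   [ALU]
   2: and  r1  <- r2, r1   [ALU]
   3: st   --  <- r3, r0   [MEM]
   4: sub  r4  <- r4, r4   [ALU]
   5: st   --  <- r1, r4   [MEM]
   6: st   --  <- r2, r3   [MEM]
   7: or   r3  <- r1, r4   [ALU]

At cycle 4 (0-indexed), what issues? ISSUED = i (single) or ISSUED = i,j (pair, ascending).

ISSUED = 5

[0] i0  xor  -- RAW+WAW r1
[1] i1  sll  -- RAW+WAW r1
[2] i2/i3  and st  -- dual
[3] i4  sub  -- RAW r4
[4] i5  st  -- no-port MEM/MEM
[5] i6/i7  st or  -- dual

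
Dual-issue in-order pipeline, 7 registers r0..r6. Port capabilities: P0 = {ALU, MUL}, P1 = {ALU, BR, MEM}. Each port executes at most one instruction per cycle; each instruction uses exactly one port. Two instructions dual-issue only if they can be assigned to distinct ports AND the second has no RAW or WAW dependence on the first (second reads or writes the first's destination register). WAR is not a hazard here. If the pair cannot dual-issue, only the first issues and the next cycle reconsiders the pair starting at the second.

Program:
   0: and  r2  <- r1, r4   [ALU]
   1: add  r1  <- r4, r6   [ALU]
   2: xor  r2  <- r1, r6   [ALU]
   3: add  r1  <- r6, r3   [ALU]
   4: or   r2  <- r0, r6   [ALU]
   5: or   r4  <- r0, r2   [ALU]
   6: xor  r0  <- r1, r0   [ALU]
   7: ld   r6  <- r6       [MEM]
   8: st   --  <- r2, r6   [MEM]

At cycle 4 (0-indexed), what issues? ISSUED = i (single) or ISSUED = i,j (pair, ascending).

[0] i0+i1  and.ALU+add.ALU  -- dual
[1] i2+i3  xor.ALU+add.ALU  -- dual
[2] i4  or.ALU  -- RAW r2
[3] i5+i6  or.ALU+xor.ALU  -- dual
[4] i7  ld.MEM  -- no-port MEM/MEM
[5] i8  st.MEM  -- tail

ISSUED = 7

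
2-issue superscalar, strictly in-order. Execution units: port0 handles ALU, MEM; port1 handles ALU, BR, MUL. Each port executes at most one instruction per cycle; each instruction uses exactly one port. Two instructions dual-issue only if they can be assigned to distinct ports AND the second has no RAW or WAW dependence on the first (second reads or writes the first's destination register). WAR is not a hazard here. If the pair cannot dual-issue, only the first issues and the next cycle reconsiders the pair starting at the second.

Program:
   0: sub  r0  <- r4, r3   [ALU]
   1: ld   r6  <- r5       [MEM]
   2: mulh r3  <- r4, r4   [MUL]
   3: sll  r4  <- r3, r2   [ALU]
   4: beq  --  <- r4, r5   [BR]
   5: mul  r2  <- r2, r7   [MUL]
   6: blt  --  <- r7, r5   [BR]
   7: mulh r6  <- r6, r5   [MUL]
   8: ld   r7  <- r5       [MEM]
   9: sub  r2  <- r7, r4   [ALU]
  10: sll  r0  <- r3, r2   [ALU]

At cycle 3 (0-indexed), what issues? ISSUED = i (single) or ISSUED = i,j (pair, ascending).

t=0 i0&i1:sub.ALU ld.MEM ; pair
t=1 i2:mulh.MUL ; RAW r3
t=2 i3:sll.ALU ; RAW r4
t=3 i4:beq.BR ; no-port BR/MUL
t=4 i5:mul.MUL ; no-port MUL/BR
t=5 i6:blt.BR ; no-port BR/MUL
t=6 i7&i8:mulh.MUL ld.MEM ; pair
t=7 i9:sub.ALU ; RAW r2
t=8 i10:sll.ALU ; tail

ISSUED = 4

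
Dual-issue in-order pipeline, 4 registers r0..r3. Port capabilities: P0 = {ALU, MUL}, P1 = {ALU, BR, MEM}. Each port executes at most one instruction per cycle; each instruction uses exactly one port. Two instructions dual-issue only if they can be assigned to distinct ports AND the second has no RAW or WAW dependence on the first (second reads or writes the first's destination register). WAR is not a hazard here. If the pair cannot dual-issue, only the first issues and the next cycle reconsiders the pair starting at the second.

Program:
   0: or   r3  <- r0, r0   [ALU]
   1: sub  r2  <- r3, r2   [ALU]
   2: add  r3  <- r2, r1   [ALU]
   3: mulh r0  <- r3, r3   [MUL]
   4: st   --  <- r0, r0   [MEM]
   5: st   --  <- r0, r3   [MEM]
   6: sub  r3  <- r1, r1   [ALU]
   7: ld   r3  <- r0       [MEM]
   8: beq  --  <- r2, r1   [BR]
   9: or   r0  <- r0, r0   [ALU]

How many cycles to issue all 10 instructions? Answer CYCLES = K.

CYCLES = 8

  cy0 -> i0 (or) RAW r3
  cy1 -> i1 (sub) RAW r2
  cy2 -> i2 (add) RAW r3
  cy3 -> i3 (mulh) RAW r0
  cy4 -> i4 (st) no-port MEM/MEM
  cy5 -> i5+i6 (st+sub) 2-wide
  cy6 -> i7 (ld) no-port MEM/BR
  cy7 -> i8+i9 (beq+or) 2-wide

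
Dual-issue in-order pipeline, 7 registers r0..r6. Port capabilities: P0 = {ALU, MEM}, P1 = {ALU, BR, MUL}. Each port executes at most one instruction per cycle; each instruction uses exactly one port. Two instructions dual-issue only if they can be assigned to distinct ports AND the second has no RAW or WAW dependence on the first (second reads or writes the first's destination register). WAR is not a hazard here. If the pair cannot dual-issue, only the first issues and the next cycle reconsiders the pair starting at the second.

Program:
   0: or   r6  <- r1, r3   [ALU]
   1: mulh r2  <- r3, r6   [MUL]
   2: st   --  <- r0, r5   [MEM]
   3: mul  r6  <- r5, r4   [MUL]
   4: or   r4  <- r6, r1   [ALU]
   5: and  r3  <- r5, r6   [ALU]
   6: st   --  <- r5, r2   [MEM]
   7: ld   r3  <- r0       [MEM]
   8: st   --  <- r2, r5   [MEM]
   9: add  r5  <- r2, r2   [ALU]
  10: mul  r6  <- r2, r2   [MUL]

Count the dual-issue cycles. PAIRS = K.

PAIRS = 3

c0: i0 or  RAW r6
c1: i1+i2 mulh/st  pair
c2: i3 mul  RAW r6
c3: i4+i5 or/and  pair
c4: i6 st  no-port MEM/MEM
c5: i7 ld  no-port MEM/MEM
c6: i8+i9 st/add  pair
c7: i10 mul  tail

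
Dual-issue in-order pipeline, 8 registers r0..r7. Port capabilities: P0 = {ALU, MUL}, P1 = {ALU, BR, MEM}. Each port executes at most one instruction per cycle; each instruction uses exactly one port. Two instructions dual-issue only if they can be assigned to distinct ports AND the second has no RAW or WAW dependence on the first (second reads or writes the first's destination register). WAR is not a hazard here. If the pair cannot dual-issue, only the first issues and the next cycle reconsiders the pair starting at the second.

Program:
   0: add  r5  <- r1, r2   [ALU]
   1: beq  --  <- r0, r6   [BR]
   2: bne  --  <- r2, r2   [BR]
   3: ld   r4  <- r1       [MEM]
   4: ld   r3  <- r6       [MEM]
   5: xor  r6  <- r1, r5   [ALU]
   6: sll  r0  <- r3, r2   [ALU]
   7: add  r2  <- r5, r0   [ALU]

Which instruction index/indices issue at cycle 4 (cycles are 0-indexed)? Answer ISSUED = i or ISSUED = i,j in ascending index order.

ISSUED = 6

#0 head=0: add+beq i0&i1 dual
#1 head=2: bne i2 no-port BR/MEM
#2 head=3: ld i3 no-port MEM/MEM
#3 head=4: ld+xor i4&i5 dual
#4 head=6: sll i6 RAW r0
#5 head=7: add i7 tail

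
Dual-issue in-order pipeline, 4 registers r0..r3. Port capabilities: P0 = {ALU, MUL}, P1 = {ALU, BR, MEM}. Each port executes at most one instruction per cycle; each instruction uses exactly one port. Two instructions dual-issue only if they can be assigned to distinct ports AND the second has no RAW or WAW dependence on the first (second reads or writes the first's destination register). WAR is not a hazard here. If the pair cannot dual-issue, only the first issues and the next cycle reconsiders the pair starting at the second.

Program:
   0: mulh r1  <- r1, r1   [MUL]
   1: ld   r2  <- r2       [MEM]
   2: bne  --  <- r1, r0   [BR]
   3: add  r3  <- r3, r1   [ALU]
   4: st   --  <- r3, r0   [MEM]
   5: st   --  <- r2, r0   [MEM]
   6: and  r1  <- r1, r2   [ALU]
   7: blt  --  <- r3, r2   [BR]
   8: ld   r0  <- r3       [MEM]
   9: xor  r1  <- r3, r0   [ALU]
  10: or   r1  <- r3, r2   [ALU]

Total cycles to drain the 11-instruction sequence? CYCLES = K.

CYCLES = 8

t=0 i0/i1:mulh+ld ; 2-wide
t=1 i2/i3:bne+add ; 2-wide
t=2 i4:st ; no-port MEM/MEM
t=3 i5/i6:st+and ; 2-wide
t=4 i7:blt ; no-port BR/MEM
t=5 i8:ld ; RAW r0
t=6 i9:xor ; WAW r1
t=7 i10:or ; tail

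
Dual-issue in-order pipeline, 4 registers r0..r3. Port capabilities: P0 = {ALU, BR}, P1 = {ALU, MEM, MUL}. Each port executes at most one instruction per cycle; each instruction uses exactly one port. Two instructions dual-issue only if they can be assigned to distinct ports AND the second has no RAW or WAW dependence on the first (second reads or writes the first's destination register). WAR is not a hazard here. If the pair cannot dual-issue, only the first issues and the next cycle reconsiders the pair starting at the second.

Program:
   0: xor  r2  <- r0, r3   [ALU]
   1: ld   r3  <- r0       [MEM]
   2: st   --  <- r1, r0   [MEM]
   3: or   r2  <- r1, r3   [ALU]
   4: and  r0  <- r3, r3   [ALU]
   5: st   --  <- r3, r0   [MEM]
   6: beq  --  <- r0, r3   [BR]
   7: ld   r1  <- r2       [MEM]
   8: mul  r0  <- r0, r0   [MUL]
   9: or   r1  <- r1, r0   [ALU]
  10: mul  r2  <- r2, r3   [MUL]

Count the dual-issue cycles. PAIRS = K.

PAIRS = 4

0. xor.ALU;ld.MEM @i0&i1  | pair
1. st.MEM;or.ALU @i2&i3  | pair
2. and.ALU @i4  | RAW r0
3. st.MEM;beq.BR @i5&i6  | pair
4. ld.MEM @i7  | no-port MEM/MUL
5. mul.MUL @i8  | RAW r0
6. or.ALU;mul.MUL @i9&i10  | pair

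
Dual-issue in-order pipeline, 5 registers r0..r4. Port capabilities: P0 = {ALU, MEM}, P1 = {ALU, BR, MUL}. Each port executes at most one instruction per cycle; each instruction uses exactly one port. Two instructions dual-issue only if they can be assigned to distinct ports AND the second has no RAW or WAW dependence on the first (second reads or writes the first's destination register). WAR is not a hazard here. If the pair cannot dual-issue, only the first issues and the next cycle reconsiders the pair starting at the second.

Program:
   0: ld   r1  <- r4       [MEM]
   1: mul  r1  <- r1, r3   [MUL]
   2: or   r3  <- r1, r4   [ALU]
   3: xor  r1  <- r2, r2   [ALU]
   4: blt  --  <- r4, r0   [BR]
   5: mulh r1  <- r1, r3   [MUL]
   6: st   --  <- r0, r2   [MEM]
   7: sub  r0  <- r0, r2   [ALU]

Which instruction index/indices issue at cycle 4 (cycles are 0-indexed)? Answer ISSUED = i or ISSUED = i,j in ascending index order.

ISSUED = 5,6

t=0 i0:ld ; RAW+WAW r1
t=1 i1:mul ; RAW r1
t=2 i2&i3:or;xor ; dual
t=3 i4:blt ; no-port BR/MUL
t=4 i5&i6:mulh;st ; dual
t=5 i7:sub ; tail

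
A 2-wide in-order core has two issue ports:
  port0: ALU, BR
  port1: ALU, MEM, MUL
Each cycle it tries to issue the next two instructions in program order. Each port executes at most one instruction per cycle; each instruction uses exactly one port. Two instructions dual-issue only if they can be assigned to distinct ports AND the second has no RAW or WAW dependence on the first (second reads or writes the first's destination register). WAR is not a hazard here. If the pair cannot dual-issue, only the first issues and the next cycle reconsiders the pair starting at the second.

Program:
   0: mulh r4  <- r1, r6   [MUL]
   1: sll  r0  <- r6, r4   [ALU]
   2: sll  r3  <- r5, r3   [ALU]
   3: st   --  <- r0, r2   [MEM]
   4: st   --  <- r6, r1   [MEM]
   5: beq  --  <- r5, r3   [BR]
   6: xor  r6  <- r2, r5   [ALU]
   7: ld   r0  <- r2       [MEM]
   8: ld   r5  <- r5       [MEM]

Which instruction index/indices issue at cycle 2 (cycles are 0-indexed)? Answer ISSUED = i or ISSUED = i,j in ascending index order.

  cy0 -> i0 (mulh.MUL) RAW r4
  cy1 -> i1+i2 (sll.ALU+sll.ALU) 2-wide
  cy2 -> i3 (st.MEM) no-port MEM/MEM
  cy3 -> i4+i5 (st.MEM+beq.BR) 2-wide
  cy4 -> i6+i7 (xor.ALU+ld.MEM) 2-wide
  cy5 -> i8 (ld.MEM) tail

ISSUED = 3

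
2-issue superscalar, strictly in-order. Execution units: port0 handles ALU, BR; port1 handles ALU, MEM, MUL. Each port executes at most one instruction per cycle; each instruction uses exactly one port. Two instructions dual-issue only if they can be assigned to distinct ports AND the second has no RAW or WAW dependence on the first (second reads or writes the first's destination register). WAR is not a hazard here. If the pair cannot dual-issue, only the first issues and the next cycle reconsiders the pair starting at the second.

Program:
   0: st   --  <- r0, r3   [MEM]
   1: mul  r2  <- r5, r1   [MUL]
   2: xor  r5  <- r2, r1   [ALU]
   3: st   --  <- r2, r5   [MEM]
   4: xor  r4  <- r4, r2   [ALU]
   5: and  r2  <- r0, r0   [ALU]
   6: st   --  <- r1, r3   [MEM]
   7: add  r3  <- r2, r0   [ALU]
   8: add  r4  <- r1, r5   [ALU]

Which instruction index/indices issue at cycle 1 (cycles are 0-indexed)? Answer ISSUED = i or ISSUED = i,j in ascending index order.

ISSUED = 1

  cy0 -> i0 (st.MEM) no-port MEM/MUL
  cy1 -> i1 (mul.MUL) RAW r2
  cy2 -> i2 (xor.ALU) RAW r5
  cy3 -> i3+i4 (st.MEM/xor.ALU) dual
  cy4 -> i5+i6 (and.ALU/st.MEM) dual
  cy5 -> i7+i8 (add.ALU/add.ALU) dual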